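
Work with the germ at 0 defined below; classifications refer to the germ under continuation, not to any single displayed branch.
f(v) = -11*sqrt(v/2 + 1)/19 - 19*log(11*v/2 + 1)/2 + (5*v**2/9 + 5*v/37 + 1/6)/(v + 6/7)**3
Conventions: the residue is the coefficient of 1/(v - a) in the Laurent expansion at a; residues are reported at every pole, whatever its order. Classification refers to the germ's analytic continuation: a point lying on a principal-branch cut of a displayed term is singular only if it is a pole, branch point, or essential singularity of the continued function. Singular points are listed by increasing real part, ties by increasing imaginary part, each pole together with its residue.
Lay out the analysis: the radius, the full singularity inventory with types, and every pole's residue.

Radius of convergence at 0: 2/11.
At -2: an algebraic (square-root) branch point.
At -6/7: a pole of order 3; residue 5/9.
At -2/11: a logarithmic branch point.

Denominator factor (v + 6/7)^3: pole of order 3 at -6/7, modulus 6/7.
Branch term (-11/19)*sqrt(1 - v/(-2)): its argument vanishes at v = -2, a square-root branch point, modulus 2.
Branch term (-19/2)*log(1 - v/(-2/11)): its argument vanishes at v = -2/11, a logarithmic branch point, modulus 2/11.
The radius of convergence is the smallest modulus among the singular points: 2/11.
The branch terms are analytic at -6/7 and contribute nothing to the residue; only the rational part matters.
At the order-3 pole -6/7 set g(v) = (v - (-6/7))^3*(rational part) = 5*v**2/9 + 5*v/37 + 1/6.
Order-3 pole: residue = g''(a)/2; g''(-6/7) = 10/9, so the residue is 5/9.
List the singular points by increasing real part (a conjugate pair: the negative imaginary part first).


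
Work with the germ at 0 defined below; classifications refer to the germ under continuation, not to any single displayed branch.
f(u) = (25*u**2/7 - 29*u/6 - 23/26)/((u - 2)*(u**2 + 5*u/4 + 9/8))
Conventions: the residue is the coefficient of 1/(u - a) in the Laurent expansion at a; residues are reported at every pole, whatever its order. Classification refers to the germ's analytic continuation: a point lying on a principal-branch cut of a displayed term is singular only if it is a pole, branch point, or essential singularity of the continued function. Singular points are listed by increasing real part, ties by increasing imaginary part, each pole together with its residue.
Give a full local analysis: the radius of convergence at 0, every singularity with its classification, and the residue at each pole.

Radius of convergence at 0: (3/4)*sqrt(2).
At (-5/8) - ((1/8)*sqrt(47))*i: a pole of order 1; residue (51319/33306) - ((160967/1565382)*sqrt(47))*i.
At (-5/8) + ((1/8)*sqrt(47))*i: a pole of order 1; residue (51319/33306) + ((160967/1565382)*sqrt(47))*i.
At 2: a pole of order 1; residue 8156/16653.

Denominator factor (u**2 + 5*u/4 + 9/8): discriminant -47/16, complex-conjugate roots (-5/8) + ((1/8)*sqrt(47))*i and (-5/8) - ((1/8)*sqrt(47))*i; poles of order 1, moduli (3/4)*sqrt(2) and (3/4)*sqrt(2).
Denominator factor (u - 2): pole of order 1 at 2, modulus 2.
The radius of convergence is the smallest modulus among the singular points: (3/4)*sqrt(2).
The factor u**2 + 5*u/4 + 9/8 splits as (u - a)(u - a') with a = (-5/8) - ((1/8)*sqrt(47))*i, a' = (-5/8) + ((1/8)*sqrt(47))*i. At the order-1 pole a set g(u) = (u - a)*f(u) = [(25*u**2/7 - 29*u/6 - 23/26)/(u - 2)] / (u - a').
Simple pole: residue = g(a) at a = (-5/8) - ((1/8)*sqrt(47))*i, which is (51319/33306) - ((160967/1565382)*sqrt(47))*i.
The factor u**2 + 5*u/4 + 9/8 splits as (u - a)(u - a') with a = (-5/8) + ((1/8)*sqrt(47))*i, a' = (-5/8) - ((1/8)*sqrt(47))*i. At the order-1 pole a set g(u) = (u - a)*f(u) = [(25*u**2/7 - 29*u/6 - 23/26)/(u - 2)] / (u - a').
Simple pole: residue = g(a) at a = (-5/8) + ((1/8)*sqrt(47))*i, which is (51319/33306) + ((160967/1565382)*sqrt(47))*i.
At the order-1 pole 2 set g(u) = (u - (2))*f(u) = (25*u**2/7 - 29*u/6 - 23/26)/(u**2 + 5*u/4 + 9/8).
Simple pole: residue = g(a) at a = 2, which is 8156/16653.
List the singular points by increasing real part (a conjugate pair: the negative imaginary part first).


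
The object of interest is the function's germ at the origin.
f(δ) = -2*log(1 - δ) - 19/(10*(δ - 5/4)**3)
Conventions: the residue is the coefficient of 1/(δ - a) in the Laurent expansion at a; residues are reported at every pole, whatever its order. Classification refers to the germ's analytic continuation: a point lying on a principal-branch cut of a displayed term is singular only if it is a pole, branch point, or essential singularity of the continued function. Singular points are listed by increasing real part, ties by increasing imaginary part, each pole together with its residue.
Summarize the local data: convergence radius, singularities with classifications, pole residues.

Radius of convergence at 0: 1.
At 1: a logarithmic branch point.
At 5/4: a pole of order 3; residue 0.

Denominator factor (δ - 5/4)^3: pole of order 3 at 5/4, modulus 5/4.
Branch term (-2)*log(1 - δ/(1)): its argument vanishes at δ = 1, a logarithmic branch point, modulus 1.
The radius of convergence is the smallest modulus among the singular points: 1.
The branch term is analytic at 5/4 and contributes nothing to the residue; only the rational part matters.
At the order-3 pole 5/4 set g(δ) = (δ - (5/4))^3*(rational part) = -19/10.
Order-3 pole: residue = g''(a)/2; g''(5/4) = 0, so the residue is 0.
List the singular points by increasing real part (a conjugate pair: the negative imaginary part first).


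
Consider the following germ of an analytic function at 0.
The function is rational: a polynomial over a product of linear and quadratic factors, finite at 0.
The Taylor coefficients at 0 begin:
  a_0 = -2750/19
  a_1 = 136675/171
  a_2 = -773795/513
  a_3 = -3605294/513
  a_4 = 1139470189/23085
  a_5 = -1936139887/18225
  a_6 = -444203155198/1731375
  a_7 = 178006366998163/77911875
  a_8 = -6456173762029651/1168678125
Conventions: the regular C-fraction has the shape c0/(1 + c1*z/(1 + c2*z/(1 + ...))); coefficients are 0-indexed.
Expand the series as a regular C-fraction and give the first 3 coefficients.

The regular C-fraction coefficients are [-2750/19, 497/90, -32519/8946].

Taylor coefficients (read off): a_0 = -2750/19, a_1 = 136675/171, a_2 = -773795/513.
c0 = a_0 = -2750/19. Peel one level at a time: if S = 1 + c*z/S' with S'(0) = 1, then c is the z-coefficient of S and S' = c*z/(S - 1).
S_1 = c0/f = 1 + (497/90)*z + (32519/1620)*z^2 + ...; c1 = 497/90.
S_2 = c1*z/(S_1 - 1) = 1 + (-32519/8946)*z + ...; c2 = -32519/8946.


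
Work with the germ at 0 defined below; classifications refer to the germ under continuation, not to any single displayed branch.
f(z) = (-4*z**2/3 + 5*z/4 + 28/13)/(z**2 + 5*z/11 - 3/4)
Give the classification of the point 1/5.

Denominator factors: z**2 + 5*z/11 - 3/4 = -681/1100 at z = 1/5 — none vanishes.
So the germ continues analytically to 1/5.

The point is a regular point.


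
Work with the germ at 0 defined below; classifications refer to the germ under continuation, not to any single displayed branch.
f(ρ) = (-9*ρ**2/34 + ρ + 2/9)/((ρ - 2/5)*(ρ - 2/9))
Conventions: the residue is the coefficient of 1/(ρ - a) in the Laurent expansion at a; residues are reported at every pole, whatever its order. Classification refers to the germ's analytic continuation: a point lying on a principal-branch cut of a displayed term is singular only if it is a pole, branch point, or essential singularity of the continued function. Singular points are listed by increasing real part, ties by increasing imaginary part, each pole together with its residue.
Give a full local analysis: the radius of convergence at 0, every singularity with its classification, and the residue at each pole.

Radius of convergence at 0: 2/9.
At 2/9: a pole of order 1; residue -165/68.
At 2/5: a pole of order 1; residue 1109/340.

Denominator factor (ρ - 2/5): pole of order 1 at 2/5, modulus 2/5.
Denominator factor (ρ - 2/9): pole of order 1 at 2/9, modulus 2/9.
The radius of convergence is the smallest modulus among the singular points: 2/9.
At the order-1 pole 2/9 set g(ρ) = (ρ - (2/9))*f(ρ) = (-9*ρ**2/34 + ρ + 2/9)/(ρ - 2/5).
Simple pole: residue = g(a) at a = 2/9, which is -165/68.
At the order-1 pole 2/5 set g(ρ) = (ρ - (2/5))*f(ρ) = (-9*ρ**2/34 + ρ + 2/9)/(ρ - 2/9).
Simple pole: residue = g(a) at a = 2/5, which is 1109/340.
List the singular points by increasing real part (a conjugate pair: the negative imaginary part first).


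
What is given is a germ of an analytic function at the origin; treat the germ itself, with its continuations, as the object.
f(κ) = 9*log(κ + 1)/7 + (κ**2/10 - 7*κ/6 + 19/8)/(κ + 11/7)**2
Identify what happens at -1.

The term (9/7)*log(1 - κ/(-1)) has argument 1 - -1/(-1) = 0 at -1: a logarithmic (infinitely-sheeted) branch point; the remaining terms are analytic or single-valued there.

The point is a logarithmic branch point.


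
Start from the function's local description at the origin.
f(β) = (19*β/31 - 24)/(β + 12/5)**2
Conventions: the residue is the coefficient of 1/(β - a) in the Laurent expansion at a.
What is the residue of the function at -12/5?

The residue is 19/31.

At the order-2 pole -12/5 set g(β) = (β - (-12/5))^2*f(β) = 19*β/31 - 24.
Order-2 pole: residue = g'(a); g'(-12/5) = 19/31, so the residue is 19/31.


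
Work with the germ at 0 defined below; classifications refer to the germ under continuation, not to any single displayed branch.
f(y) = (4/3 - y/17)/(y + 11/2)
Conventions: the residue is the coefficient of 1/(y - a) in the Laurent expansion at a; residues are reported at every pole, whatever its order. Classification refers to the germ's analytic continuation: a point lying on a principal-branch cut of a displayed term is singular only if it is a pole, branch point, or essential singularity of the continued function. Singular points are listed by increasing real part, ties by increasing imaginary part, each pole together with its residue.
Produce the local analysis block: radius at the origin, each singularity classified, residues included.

Denominator factor (y + 11/2): pole of order 1 at -11/2, modulus 11/2.
The radius of convergence is the smallest modulus among the singular points: 11/2.
At the order-1 pole -11/2 set g(y) = (y - (-11/2))*f(y) = 4/3 - y/17.
Simple pole: residue = g(a) at a = -11/2, which is 169/102.

Radius of convergence at 0: 11/2.
At -11/2: a pole of order 1; residue 169/102.


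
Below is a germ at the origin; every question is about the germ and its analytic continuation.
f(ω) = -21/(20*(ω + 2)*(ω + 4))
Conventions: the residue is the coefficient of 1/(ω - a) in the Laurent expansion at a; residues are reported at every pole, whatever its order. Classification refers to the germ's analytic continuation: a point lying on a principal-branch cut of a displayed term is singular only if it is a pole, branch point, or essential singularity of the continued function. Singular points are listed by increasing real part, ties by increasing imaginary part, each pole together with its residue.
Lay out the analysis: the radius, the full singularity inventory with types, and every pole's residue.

Denominator factor (ω + 2): pole of order 1 at -2, modulus 2.
Denominator factor (ω + 4): pole of order 1 at -4, modulus 4.
The radius of convergence is the smallest modulus among the singular points: 2.
At the order-1 pole -4 set g(ω) = (ω - (-4))*f(ω) = -21/(20*(ω + 2)).
Simple pole: residue = g(a) at a = -4, which is 21/40.
At the order-1 pole -2 set g(ω) = (ω - (-2))*f(ω) = -21/(20*(ω + 4)).
Simple pole: residue = g(a) at a = -2, which is -21/40.
List the singular points by increasing real part (a conjugate pair: the negative imaginary part first).

Radius of convergence at 0: 2.
At -4: a pole of order 1; residue 21/40.
At -2: a pole of order 1; residue -21/40.


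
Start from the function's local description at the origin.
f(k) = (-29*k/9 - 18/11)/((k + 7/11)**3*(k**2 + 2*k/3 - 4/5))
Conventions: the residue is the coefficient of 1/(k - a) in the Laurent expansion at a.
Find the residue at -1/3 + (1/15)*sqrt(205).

The residue is 12504312425/6576016606 - (53851020355/269616680846)*sqrt(205).

The factor k**2 + 2*k/3 - 4/5 splits as (k - a)(k - a') with a = -1/3 + (1/15)*sqrt(205), a' = -1/3 - (1/15)*sqrt(205). At the order-1 pole a set g(k) = (k - a)*f(k) = [(-29*k/9 - 18/11)/(k + 7/11)**3] / (k - a').
Simple pole: residue = g(a) at a = -1/3 + (1/15)*sqrt(205), which is 12504312425/6576016606 - (53851020355/269616680846)*sqrt(205).


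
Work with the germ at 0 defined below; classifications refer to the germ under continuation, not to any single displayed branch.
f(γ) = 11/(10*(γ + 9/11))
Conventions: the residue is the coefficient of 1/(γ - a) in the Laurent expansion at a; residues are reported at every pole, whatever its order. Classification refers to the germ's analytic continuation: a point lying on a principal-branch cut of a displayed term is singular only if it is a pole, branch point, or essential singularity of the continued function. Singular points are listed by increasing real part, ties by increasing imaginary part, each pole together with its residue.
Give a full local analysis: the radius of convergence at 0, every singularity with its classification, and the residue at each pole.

Radius of convergence at 0: 9/11.
At -9/11: a pole of order 1; residue 11/10.

Denominator factor (γ + 9/11): pole of order 1 at -9/11, modulus 9/11.
The radius of convergence is the smallest modulus among the singular points: 9/11.
At the order-1 pole -9/11 set g(γ) = (γ - (-9/11))*f(γ) = 11/10.
Simple pole: residue = g(a) at a = -9/11, which is 11/10.


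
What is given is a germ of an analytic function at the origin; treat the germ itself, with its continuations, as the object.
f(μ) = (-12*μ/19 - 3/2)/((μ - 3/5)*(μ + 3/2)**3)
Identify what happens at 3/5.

The denominator factor μ - 3/5 vanishes at 3/5 and appears to the power 1; the numerator there equals -357/190, nonzero, and no other factor vanishes.
Hence a pole whose order is the multiplicity, 1.

The point is a pole of order 1.


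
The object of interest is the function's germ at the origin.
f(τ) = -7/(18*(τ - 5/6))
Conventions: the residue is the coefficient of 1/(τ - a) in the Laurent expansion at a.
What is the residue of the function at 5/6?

At the order-1 pole 5/6 set g(τ) = (τ - (5/6))*f(τ) = -7/18.
Simple pole: residue = g(a) at a = 5/6, which is -7/18.

The residue is -7/18.


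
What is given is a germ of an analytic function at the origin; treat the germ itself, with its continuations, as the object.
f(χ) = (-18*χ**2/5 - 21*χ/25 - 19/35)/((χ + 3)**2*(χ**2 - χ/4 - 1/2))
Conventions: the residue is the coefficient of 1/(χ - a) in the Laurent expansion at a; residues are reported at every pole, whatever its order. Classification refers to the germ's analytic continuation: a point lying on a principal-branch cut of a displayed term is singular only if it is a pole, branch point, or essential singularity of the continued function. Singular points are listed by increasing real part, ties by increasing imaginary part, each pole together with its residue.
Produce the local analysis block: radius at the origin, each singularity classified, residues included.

Radius of convergence at 0: -1/8 + (1/8)*sqrt(33).
At -3: a pole of order 2; residue 5284/239575.
At 1/8 - (1/8)*sqrt(33): a pole of order 1; residue -2642/239575 + (33146/1129425)*sqrt(33).
At 1/8 + (1/8)*sqrt(33): a pole of order 1; residue -2642/239575 - (33146/1129425)*sqrt(33).


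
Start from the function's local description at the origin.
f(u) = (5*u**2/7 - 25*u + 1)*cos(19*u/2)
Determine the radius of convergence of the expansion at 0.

The factor cos(19*u/2) is entire and contributes no finite singular point.
The polynomial part has no poles.
No finite singular points: the Taylor series at 0 converges everywhere.

The radius of convergence is infinite.


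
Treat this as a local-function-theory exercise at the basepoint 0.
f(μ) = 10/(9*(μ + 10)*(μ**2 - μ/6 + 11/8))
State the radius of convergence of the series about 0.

Denominator factor (μ + 10): pole of order 1 at -10, modulus 10.
Denominator factor (μ**2 - μ/6 + 11/8): discriminant -197/36, complex-conjugate roots (1/12) + ((1/12)*sqrt(197))*i and (1/12) - ((1/12)*sqrt(197))*i; poles of order 1, moduli (1/4)*sqrt(22) and (1/4)*sqrt(22).
The radius of convergence is the smallest modulus among the singular points: (1/4)*sqrt(22).

The radius of convergence is (1/4)*sqrt(22).


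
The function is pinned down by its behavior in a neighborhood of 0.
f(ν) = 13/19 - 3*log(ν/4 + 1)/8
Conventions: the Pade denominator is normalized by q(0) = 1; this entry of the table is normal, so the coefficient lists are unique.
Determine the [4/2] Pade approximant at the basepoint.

Taylor coefficients needed (expand at 0): a_0 = 13/19, a_1 = -3/32, a_2 = 3/256, a_3 = -1/512, a_4 = 3/8192, a_5 = -3/40960, a_6 = 1/65536.
Write the denominator as Q(ν) = 1 + q1*ν + q2*ν^2. Requiring Q*f - P = O(ν^7) with deg P <= 4 kills the coefficients of ν^5..ν^6 in Q*f:
  ν^5: a_5 + q1*a_4 + q2*a_3 = 0, i.e. -3/40960 + (3/8192)*q1 + (-1/512)*q2 = 0.
  ν^6: a_6 + q1*a_5 + q2*a_4 = 0, i.e. 1/65536 + (-3/40960)*q1 + (3/8192)*q2 = 0.
Solving this linear system: q1 = 1/3, q2 = 1/40.
The numerator is Q*f truncated at degree 4: P0 = a_0 = 13/19; P1 = a_1 + q1*a_0 = 245/1824; P2 = a_2 + q1*a_1 + q2*a_0 = -59/24320; P3 = a_3 + q1*a_2 + q2*a_1 = -1/2560; P4 = a_4 + q1*a_3 + q2*a_2 = 1/122880.

The Pade approximant has numerator coefficients [13/19, 245/1824, -59/24320, -1/2560, 1/122880]; denominator coefficients [1, 1/3, 1/40].


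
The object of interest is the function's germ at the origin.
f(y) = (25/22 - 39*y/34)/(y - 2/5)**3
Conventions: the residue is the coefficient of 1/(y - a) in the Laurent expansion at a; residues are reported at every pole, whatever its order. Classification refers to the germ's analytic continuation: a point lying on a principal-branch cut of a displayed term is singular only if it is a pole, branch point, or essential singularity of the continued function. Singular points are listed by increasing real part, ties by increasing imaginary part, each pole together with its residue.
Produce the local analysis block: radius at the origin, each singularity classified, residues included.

Radius of convergence at 0: 2/5.
At 2/5: a pole of order 3; residue 0.

Denominator factor (y - 2/5)^3: pole of order 3 at 2/5, modulus 2/5.
The radius of convergence is the smallest modulus among the singular points: 2/5.
At the order-3 pole 2/5 set g(y) = (y - (2/5))^3*f(y) = 25/22 - 39*y/34.
Order-3 pole: residue = g''(a)/2; g''(2/5) = 0, so the residue is 0.


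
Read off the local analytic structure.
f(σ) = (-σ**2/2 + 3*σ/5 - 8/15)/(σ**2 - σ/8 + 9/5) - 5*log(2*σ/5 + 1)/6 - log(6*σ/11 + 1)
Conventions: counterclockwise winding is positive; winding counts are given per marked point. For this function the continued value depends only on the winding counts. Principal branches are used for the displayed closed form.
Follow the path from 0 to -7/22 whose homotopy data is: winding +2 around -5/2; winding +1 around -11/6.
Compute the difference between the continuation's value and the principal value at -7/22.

The rational part is single-valued and drops out of the difference; each branch term changes only by its own monodromy.
(-5/6)*log(1 - σ/(-5/2)): each positive loop around -5/2 adds 2*pi*i to the log, so winding +2 contributes (-5/6)*(2)*2*pi*i = -(10/3)*pi*i.
(-1)*log(1 - σ/(-11/6)): each positive loop around -11/6 adds 2*pi*i to the log, so winding +1 contributes (-1)*(1)*2*pi*i = -(2)*pi*i.
Summing the contributions at σ = -7/22 gives -(16/3)*pi*i.

Continued minus principal equals -(16/3)*pi*i.


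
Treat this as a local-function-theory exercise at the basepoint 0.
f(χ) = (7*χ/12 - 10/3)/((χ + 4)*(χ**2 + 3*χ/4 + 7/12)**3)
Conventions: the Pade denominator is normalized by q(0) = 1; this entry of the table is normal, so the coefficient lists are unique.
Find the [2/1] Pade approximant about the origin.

The Pade approximant has numerator coefficients [-1440/343, 484490628/24550225, -29989307484/859257875]; denominator coefficients [1, -599149/1431500].

Taylor coefficients needed (expand at 0): a_0 = -1440/343, a_1 = 43164/2401, a_2 = -460125/16807, a_3 = -5392341/470596.
Write the denominator as Q(χ) = 1 + q1*χ. Requiring Q*f - P = O(χ^4) with deg P <= 2 kills the coefficients of χ^3..χ^3 in Q*f:
  χ^3: a_3 + q1*a_2 = 0, i.e. -5392341/470596 + (-460125/16807)*q1 = 0.
Solving this linear system: q1 = -599149/1431500.
The numerator is Q*f truncated at degree 2: P0 = a_0 = -1440/343; P1 = a_1 + q1*a_0 = 484490628/24550225; P2 = a_2 + q1*a_1 = -29989307484/859257875.


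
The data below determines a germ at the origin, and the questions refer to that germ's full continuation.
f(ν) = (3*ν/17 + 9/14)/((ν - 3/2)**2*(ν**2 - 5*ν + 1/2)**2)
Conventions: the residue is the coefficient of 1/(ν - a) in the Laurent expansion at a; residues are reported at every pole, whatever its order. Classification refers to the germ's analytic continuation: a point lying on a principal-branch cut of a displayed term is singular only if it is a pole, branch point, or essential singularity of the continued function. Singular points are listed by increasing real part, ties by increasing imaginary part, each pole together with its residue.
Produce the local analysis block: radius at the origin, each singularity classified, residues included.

Radius of convergence at 0: 5/2 - (1/2)*sqrt(23).
At 5/2 - (1/2)*sqrt(23): a pole of order 2; residue 10632/816221 + (1626792/431780909)*sqrt(23).
At 3/2: a pole of order 2; residue -21264/816221.
At 5/2 + (1/2)*sqrt(23): a pole of order 2; residue 10632/816221 - (1626792/431780909)*sqrt(23).


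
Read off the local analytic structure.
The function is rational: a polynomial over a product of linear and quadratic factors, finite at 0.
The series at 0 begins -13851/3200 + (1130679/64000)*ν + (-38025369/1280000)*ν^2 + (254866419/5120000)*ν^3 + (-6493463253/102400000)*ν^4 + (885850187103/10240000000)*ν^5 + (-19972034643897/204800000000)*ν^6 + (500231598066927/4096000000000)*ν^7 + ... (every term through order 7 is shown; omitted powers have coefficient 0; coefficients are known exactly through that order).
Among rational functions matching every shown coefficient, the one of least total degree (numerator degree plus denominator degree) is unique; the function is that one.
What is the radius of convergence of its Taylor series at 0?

The radius of convergence is 4/5.

No rational of total degree below 5 reproduces all 8 coefficients; solving the [1/4] Pade equations on them gives f(ν) = (19/4 - 25*ν/2)/((ν - 4/5)*(ν + 10/9)**3), whose expansion matches every shown term.
Denominator factor (ν - 4/5): pole of order 1 at 4/5, modulus 4/5.
Denominator factor (ν + 10/9)^3: pole of order 3 at -10/9, modulus 10/9.
The radius of convergence is the smallest modulus among the singular points: 4/5.


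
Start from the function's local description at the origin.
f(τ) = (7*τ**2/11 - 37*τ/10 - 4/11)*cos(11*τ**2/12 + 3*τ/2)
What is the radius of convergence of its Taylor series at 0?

The factor cos(11*τ**2/12 + 3*τ/2) is entire and contributes no finite singular point.
The polynomial part has no poles.
No finite singular points: the Taylor series at 0 converges everywhere.

The radius of convergence is infinite.


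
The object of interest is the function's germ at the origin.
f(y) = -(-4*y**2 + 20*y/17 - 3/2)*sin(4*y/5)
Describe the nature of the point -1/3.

The point is a regular point.

There is no denominator, hence no pole anywhere.
The factor -sin(4*y/5) is entire.
So the germ continues analytically to -1/3.


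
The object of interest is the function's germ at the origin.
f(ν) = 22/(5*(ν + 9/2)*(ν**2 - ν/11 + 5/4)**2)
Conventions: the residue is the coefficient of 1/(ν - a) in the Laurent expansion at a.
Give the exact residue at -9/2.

At the order-1 pole -9/2 set g(ν) = (ν - (-9/2))*f(ν) = 22/(5*(ν**2 - ν/11 + 5/4)**2).
Simple pole: residue = g(a) at a = -9/2, which is 2662/290405.

The residue is 2662/290405.


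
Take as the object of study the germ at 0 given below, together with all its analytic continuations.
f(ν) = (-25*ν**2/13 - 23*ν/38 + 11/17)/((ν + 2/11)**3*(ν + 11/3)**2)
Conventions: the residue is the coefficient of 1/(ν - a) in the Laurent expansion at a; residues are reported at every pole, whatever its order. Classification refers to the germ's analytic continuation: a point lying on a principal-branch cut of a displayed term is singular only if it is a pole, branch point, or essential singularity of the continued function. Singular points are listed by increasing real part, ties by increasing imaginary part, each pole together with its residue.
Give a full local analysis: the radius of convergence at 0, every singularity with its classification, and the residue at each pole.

Denominator factor (ν + 2/11)^3: pole of order 3 at -2/11, modulus 2/11.
Denominator factor (ν + 11/3)^2: pole of order 2 at -11/3, modulus 11/3.
The radius of convergence is the smallest modulus among the singular points: 2/11.
At the order-2 pole -11/3 set g(ν) = (ν - (-11/3))^2*f(ν) = (-25*ν**2/13 - 23*ν/38 + 11/17)/(ν + 2/11)**3.
Order-2 pole: residue = g'(a); g'(-11/3) = 4367974644/29376308975, so the residue is 4367974644/29376308975.
At the order-3 pole -2/11 set g(ν) = (ν - (-2/11))^3*f(ν) = (-25*ν**2/13 - 23*ν/38 + 11/17)/(ν + 11/3)**2.
Order-3 pole: residue = g''(a)/2; g''(-2/11) = -8735949288/29376308975, so the residue is -4367974644/29376308975.
List the singular points by increasing real part (a conjugate pair: the negative imaginary part first).

Radius of convergence at 0: 2/11.
At -11/3: a pole of order 2; residue 4367974644/29376308975.
At -2/11: a pole of order 3; residue -4367974644/29376308975.


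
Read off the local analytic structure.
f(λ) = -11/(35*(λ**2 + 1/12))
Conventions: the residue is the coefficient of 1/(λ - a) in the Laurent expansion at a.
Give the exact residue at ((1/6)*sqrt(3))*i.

The residue is ((11/35)*sqrt(3))*i.

The factor λ**2 + 1/12 splits as (λ - a)(λ - a') with a = ((1/6)*sqrt(3))*i, a' = -((1/6)*sqrt(3))*i. At the order-1 pole a set g(λ) = (λ - a)*f(λ) = [-11/35] / (λ - a').
Simple pole: residue = g(a) at a = ((1/6)*sqrt(3))*i, which is ((11/35)*sqrt(3))*i.


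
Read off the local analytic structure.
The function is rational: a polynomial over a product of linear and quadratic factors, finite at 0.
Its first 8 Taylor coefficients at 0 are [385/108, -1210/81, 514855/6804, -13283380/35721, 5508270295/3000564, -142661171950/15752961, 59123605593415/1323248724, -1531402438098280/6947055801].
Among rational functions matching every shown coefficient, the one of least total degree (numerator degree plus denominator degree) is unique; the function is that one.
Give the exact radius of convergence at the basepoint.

No rational of total degree below 2 reproduces all 8 coefficients; solving the [0/2] Pade equations on them gives f(ν) = -35/(36*(ν**2 - 8*ν/7 - 3/11)), whose expansion matches every shown term.
Denominator factor (ν**2 - 8*ν/7 - 3/11): discriminant 1292/539, real irrational roots 4/7 + (1/77)*sqrt(3553) and 4/7 - (1/77)*sqrt(3553); poles of order 1, moduli 4/7 + (1/77)*sqrt(3553) and -4/7 + (1/77)*sqrt(3553).
The radius of convergence is the smallest modulus among the singular points: -4/7 + (1/77)*sqrt(3553).

The radius of convergence is -4/7 + (1/77)*sqrt(3553).


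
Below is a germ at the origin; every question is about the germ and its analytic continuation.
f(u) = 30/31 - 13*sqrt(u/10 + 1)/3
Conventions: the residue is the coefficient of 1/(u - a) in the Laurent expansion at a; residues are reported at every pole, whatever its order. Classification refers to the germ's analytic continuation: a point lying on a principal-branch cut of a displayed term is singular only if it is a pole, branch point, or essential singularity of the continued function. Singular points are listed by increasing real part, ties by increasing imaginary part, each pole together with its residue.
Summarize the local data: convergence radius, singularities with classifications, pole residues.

Radius of convergence at 0: 10.
At -10: an algebraic (square-root) branch point.

Branch term (-13/3)*sqrt(1 - u/(-10)): its argument vanishes at u = -10, a square-root branch point, modulus 10.
The radius of convergence is the smallest modulus among the singular points: 10.


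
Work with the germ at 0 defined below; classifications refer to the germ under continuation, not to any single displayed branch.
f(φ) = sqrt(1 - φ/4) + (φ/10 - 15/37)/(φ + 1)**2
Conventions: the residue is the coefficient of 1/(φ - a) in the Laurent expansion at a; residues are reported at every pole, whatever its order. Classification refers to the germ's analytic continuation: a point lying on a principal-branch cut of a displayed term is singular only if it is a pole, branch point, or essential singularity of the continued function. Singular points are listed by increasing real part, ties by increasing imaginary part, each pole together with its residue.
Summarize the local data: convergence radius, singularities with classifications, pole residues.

Denominator factor (φ + 1)^2: pole of order 2 at -1, modulus 1.
Branch term (1)*sqrt(1 - φ/(4)): its argument vanishes at φ = 4, a square-root branch point, modulus 4.
The radius of convergence is the smallest modulus among the singular points: 1.
The branch term is analytic at -1 and contributes nothing to the residue; only the rational part matters.
At the order-2 pole -1 set g(φ) = (φ - (-1))^2*(rational part) = φ/10 - 15/37.
Order-2 pole: residue = g'(a); g'(-1) = 1/10, so the residue is 1/10.
List the singular points by increasing real part (a conjugate pair: the negative imaginary part first).

Radius of convergence at 0: 1.
At -1: a pole of order 2; residue 1/10.
At 4: an algebraic (square-root) branch point.


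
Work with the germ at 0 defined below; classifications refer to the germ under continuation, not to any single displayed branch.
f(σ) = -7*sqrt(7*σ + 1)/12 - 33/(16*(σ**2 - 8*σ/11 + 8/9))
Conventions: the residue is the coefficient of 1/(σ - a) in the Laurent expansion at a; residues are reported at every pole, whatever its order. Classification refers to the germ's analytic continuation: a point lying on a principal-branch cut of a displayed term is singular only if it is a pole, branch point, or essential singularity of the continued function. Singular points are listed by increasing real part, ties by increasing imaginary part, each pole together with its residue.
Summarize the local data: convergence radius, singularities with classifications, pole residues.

Radius of convergence at 0: 1/7.
At -1/7: an algebraic (square-root) branch point.
At (4/11) - ((2/33)*sqrt(206))*i: a pole of order 1; residue -((1089/13184)*sqrt(206))*i.
At (4/11) + ((2/33)*sqrt(206))*i: a pole of order 1; residue ((1089/13184)*sqrt(206))*i.

Denominator factor (σ**2 - 8*σ/11 + 8/9): discriminant -3296/1089, complex-conjugate roots (4/11) + ((2/33)*sqrt(206))*i and (4/11) - ((2/33)*sqrt(206))*i; poles of order 1, moduli (2/3)*sqrt(2) and (2/3)*sqrt(2).
Branch term (-7/12)*sqrt(1 - σ/(-1/7)): its argument vanishes at σ = -1/7, a square-root branch point, modulus 1/7.
The radius of convergence is the smallest modulus among the singular points: 1/7.
The branch term is analytic at (4/11) - ((2/33)*sqrt(206))*i and contributes nothing to the residue; only the rational part matters.
The factor σ**2 - 8*σ/11 + 8/9 splits as (σ - a)(σ - a') with a = (4/11) - ((2/33)*sqrt(206))*i, a' = (4/11) + ((2/33)*sqrt(206))*i. At the order-1 pole a set g(σ) = (σ - a)*(rational part) = [-33/16] / (σ - a').
Simple pole: residue = g(a) at a = (4/11) - ((2/33)*sqrt(206))*i, which is -((1089/13184)*sqrt(206))*i.
The branch term is analytic at (4/11) + ((2/33)*sqrt(206))*i and contributes nothing to the residue; only the rational part matters.
The factor σ**2 - 8*σ/11 + 8/9 splits as (σ - a)(σ - a') with a = (4/11) + ((2/33)*sqrt(206))*i, a' = (4/11) - ((2/33)*sqrt(206))*i. At the order-1 pole a set g(σ) = (σ - a)*(rational part) = [-33/16] / (σ - a').
Simple pole: residue = g(a) at a = (4/11) + ((2/33)*sqrt(206))*i, which is ((1089/13184)*sqrt(206))*i.
List the singular points by increasing real part (a conjugate pair: the negative imaginary part first).


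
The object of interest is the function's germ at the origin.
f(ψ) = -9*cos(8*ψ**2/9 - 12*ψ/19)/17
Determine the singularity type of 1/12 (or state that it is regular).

There is no denominator, hence no pole anywhere.
The factor cos(8*ψ**2/9 - 12*ψ/19) is entire.
So the germ continues analytically to 1/12.

The point is a regular point.


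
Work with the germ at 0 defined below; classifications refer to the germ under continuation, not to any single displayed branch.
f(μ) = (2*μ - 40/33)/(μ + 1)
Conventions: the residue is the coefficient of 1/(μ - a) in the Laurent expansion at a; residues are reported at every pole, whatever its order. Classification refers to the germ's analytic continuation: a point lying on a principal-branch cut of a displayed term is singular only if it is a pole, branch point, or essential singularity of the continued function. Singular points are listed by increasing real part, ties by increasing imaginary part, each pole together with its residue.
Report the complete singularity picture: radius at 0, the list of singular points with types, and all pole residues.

Denominator factor (μ + 1): pole of order 1 at -1, modulus 1.
The radius of convergence is the smallest modulus among the singular points: 1.
At the order-1 pole -1 set g(μ) = (μ - (-1))*f(μ) = 2*μ - 40/33.
Simple pole: residue = g(a) at a = -1, which is -106/33.

Radius of convergence at 0: 1.
At -1: a pole of order 1; residue -106/33.


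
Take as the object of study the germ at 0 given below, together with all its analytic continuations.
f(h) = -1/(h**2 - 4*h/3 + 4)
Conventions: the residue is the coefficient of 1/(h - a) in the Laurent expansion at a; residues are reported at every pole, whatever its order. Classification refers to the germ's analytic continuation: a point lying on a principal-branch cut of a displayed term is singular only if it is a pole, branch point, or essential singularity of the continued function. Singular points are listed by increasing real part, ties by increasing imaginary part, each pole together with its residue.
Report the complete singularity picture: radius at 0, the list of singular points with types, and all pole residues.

Radius of convergence at 0: 2.
At (2/3) - ((4/3)*sqrt(2))*i: a pole of order 1; residue -((3/16)*sqrt(2))*i.
At (2/3) + ((4/3)*sqrt(2))*i: a pole of order 1; residue ((3/16)*sqrt(2))*i.

Denominator factor (h**2 - 4*h/3 + 4): discriminant -128/9, complex-conjugate roots (2/3) + ((4/3)*sqrt(2))*i and (2/3) - ((4/3)*sqrt(2))*i; poles of order 1, moduli 2 and 2.
The radius of convergence is the smallest modulus among the singular points: 2.
The factor h**2 - 4*h/3 + 4 splits as (h - a)(h - a') with a = (2/3) - ((4/3)*sqrt(2))*i, a' = (2/3) + ((4/3)*sqrt(2))*i. At the order-1 pole a set g(h) = (h - a)*f(h) = [-1] / (h - a').
Simple pole: residue = g(a) at a = (2/3) - ((4/3)*sqrt(2))*i, which is -((3/16)*sqrt(2))*i.
The factor h**2 - 4*h/3 + 4 splits as (h - a)(h - a') with a = (2/3) + ((4/3)*sqrt(2))*i, a' = (2/3) - ((4/3)*sqrt(2))*i. At the order-1 pole a set g(h) = (h - a)*f(h) = [-1] / (h - a').
Simple pole: residue = g(a) at a = (2/3) + ((4/3)*sqrt(2))*i, which is ((3/16)*sqrt(2))*i.
List the singular points by increasing real part (a conjugate pair: the negative imaginary part first).


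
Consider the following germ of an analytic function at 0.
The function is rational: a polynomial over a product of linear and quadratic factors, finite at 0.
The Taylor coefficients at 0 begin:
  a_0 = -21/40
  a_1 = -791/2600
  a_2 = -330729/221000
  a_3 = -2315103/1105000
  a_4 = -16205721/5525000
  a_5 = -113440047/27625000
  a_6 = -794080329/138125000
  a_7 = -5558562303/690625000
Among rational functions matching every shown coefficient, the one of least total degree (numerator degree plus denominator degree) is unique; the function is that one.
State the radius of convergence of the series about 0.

No rational of total degree below 3 reproduces all 8 coefficients; solving the [2/1] Pade equations on them gives f(λ) = (13*λ**2/17 - 4*λ/13 + 3/8)/(λ - 5/7), whose expansion matches every shown term.
Denominator factor (λ - 5/7): pole of order 1 at 5/7, modulus 5/7.
The radius of convergence is the smallest modulus among the singular points: 5/7.

The radius of convergence is 5/7.


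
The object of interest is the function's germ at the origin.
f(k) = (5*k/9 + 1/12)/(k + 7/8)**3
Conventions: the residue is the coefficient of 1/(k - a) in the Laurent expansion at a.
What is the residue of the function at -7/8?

The residue is 0.

At the order-3 pole -7/8 set g(k) = (k - (-7/8))^3*f(k) = 5*k/9 + 1/12.
Order-3 pole: residue = g''(a)/2; g''(-7/8) = 0, so the residue is 0.


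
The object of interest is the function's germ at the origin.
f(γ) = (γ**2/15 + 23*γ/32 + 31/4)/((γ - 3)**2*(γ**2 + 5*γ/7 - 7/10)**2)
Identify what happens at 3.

The point is a pole of order 2.

The denominator factor γ - 3 vanishes at 3 and appears to the power 2; the numerator there equals 1681/160, nonzero, and no other factor vanishes.
Hence a pole whose order is the multiplicity, 2.


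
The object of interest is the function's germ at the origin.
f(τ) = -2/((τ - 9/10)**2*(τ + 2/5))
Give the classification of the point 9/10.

The point is a pole of order 2.

The denominator factor τ - 9/10 vanishes at 9/10 and appears to the power 2; the numerator there equals -2, nonzero, and no other factor vanishes.
Hence a pole whose order is the multiplicity, 2.


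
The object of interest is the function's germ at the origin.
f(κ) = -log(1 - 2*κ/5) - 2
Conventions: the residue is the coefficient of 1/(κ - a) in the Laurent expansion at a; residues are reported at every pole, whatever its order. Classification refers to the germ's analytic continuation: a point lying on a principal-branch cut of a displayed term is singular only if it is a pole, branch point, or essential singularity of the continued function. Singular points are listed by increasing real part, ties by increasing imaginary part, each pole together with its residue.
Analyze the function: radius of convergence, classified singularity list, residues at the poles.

Radius of convergence at 0: 5/2.
At 5/2: a logarithmic branch point.

Branch term (-1)*log(1 - κ/(5/2)): its argument vanishes at κ = 5/2, a logarithmic branch point, modulus 5/2.
The radius of convergence is the smallest modulus among the singular points: 5/2.


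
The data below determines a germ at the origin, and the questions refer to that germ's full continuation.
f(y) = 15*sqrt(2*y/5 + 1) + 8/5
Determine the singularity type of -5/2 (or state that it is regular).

The point is an algebraic (square-root) branch point.

The term (15)*sqrt(1 - y/(-5/2)) has argument 1 - -5/2/(-5/2) = 0 at -5/2: a square-root (algebraic, two-sheeted) branch point; the remaining terms are analytic or single-valued there.


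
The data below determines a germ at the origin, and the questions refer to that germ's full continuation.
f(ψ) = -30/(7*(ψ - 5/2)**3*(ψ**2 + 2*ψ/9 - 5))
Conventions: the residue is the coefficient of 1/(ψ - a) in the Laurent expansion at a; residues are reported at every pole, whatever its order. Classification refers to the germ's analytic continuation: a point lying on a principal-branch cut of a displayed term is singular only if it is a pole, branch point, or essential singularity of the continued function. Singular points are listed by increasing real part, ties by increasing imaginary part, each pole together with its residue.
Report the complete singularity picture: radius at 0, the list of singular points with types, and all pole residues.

Denominator factor (ψ - 5/2)^3: pole of order 3 at 5/2, modulus 5/2.
Denominator factor (ψ**2 + 2*ψ/9 - 5): discriminant 1624/81, real irrational roots -1/9 + (1/9)*sqrt(406) and -1/9 - (1/9)*sqrt(406); poles of order 1, moduli -1/9 + (1/9)*sqrt(406) and 1/9 + (1/9)*sqrt(406).
The radius of convergence is the smallest modulus among the singular points: -1/9 + (1/9)*sqrt(406).
The factor ψ**2 + 2*ψ/9 - 5 splits as (ψ - a)(ψ - a') with a = -1/9 - (1/9)*sqrt(406), a' = -1/9 + (1/9)*sqrt(406). At the order-1 pole a set g(ψ) = (ψ - a)*f(ψ) = [-30/(7*(ψ - 5/2)**3)] / (ψ - a').
Simple pole: residue = g(a) at a = -1/9 - (1/9)*sqrt(406), which is 3564432/384475 - (35943156/78048425)*sqrt(406).
The factor ψ**2 + 2*ψ/9 - 5 splits as (ψ - a)(ψ - a') with a = -1/9 + (1/9)*sqrt(406), a' = -1/9 - (1/9)*sqrt(406). At the order-1 pole a set g(ψ) = (ψ - a)*f(ψ) = [-30/(7*(ψ - 5/2)**3)] / (ψ - a').
Simple pole: residue = g(a) at a = -1/9 + (1/9)*sqrt(406), which is 3564432/384475 + (35943156/78048425)*sqrt(406).
At the order-3 pole 5/2 set g(ψ) = (ψ - (5/2))^3*f(ψ) = -30/(7*(ψ**2 + 2*ψ/9 - 5)).
Order-3 pole: residue = g''(a)/2; g''(5/2) = -14257728/384475, so the residue is -7128864/384475.
List the singular points by increasing real part (a conjugate pair: the negative imaginary part first).

Radius of convergence at 0: -1/9 + (1/9)*sqrt(406).
At -1/9 - (1/9)*sqrt(406): a pole of order 1; residue 3564432/384475 - (35943156/78048425)*sqrt(406).
At -1/9 + (1/9)*sqrt(406): a pole of order 1; residue 3564432/384475 + (35943156/78048425)*sqrt(406).
At 5/2: a pole of order 3; residue -7128864/384475.
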